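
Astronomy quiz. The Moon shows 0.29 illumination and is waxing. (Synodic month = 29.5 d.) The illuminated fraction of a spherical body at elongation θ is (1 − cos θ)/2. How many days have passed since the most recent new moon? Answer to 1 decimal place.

Invert f = (1 − cos θ)/2 to get cos θ = 1 − 2(0.29) = 0.420, hence θ₀ = arccos 0.420 = 65.2°.
The Moon is waxing (0°–180°), so θ = 65.2° directly.
Age = 29.5 × 65.2°/360° ≈ 5.34 days.

5.3 days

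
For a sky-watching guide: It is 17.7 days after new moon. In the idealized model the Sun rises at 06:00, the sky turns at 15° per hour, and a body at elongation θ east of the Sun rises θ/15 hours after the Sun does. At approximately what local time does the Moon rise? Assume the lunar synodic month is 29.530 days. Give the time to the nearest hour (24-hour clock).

20:00

The Moon has covered 17.7/29.530 of its cycle, so θ ≈ 360° × 17.7/29.530 = 215.8°.
Delay after the Sun = 215.8° / (15°/h) ≈ 14.39 h.
06:00 + 14.39 h ≈ 20:23 → 20:00 to the nearest hour.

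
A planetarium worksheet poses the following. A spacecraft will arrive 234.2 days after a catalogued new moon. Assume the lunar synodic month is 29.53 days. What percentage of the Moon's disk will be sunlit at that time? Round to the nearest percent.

5%

234.2/29.53 = 7.931 lunations, so 7 complete cycles and 27.49 d into the next.
Phase angle: θ = 360°·(27.49 d)/(29.53 d) = 335.1°.
Illuminated fraction = (1 − cos 335.1°)/2 = (1 − 0.907)/2 ≈ 0.046, so 5%.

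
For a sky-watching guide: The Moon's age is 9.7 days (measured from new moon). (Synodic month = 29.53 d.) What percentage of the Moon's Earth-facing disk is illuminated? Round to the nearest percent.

74%

The Moon has covered 9.7/29.53 of its cycle, so θ ≈ 360° × 9.7/29.53 = 118.3°.
Illuminated fraction = (1 − cos 118.3°)/2 = (1 − (-0.473))/2 ≈ 0.737, so 74%.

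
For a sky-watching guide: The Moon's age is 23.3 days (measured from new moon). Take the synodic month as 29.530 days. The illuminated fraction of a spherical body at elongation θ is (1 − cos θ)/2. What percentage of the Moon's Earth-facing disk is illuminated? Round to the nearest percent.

38%

Elongation θ = 360° × 23.3/29.530 ≈ 284.1°.
With cos θ = 0.243, the lit fraction is (1 − 0.243)/2 ≈ 0.379, so 38%.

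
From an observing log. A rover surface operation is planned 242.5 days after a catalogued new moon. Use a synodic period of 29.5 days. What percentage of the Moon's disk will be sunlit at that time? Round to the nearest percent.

41%

242.5/29.5 = 8.220 lunations, so 8 complete cycles and 6.50 d into the next.
The Moon has covered 6.50/29.5 of its cycle, so θ ≈ 360° × 6.50/29.5 = 79.3°.
With cos θ = 0.185, the lit fraction is (1 − 0.185)/2 ≈ 0.407, so 41%.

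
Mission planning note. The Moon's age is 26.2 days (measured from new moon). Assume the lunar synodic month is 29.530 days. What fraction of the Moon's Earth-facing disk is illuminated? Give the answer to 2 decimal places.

0.12

Phase angle: θ = 360°·(26.2 d)/(29.530 d) = 319.4°.
Illuminated fraction = (1 − cos 319.4°)/2 = (1 − 0.759)/2 ≈ 0.120.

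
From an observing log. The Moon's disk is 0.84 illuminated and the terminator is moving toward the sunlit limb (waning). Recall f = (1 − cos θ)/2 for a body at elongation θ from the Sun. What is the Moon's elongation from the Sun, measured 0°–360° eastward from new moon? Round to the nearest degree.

cos θ = 1 − 2f = -0.680, giving a principal value of 132.8°.
A waning Moon lies in 180°–360°, so θ = 360° − 132.8° = 227.2°.

227°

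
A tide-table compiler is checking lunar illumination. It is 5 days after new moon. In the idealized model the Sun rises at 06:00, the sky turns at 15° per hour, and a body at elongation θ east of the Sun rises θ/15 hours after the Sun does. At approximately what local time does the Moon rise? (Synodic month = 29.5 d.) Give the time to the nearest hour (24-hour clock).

10:00

The Moon has covered 5/29.5 of its cycle, so θ ≈ 360° × 5/29.5 = 61.0°.
At 15° of sky rotation per hour, 61.0° corresponds to a 4.07 h lag.
06:00 + 4.07 h ≈ 10:04 → 10:00 to the nearest hour.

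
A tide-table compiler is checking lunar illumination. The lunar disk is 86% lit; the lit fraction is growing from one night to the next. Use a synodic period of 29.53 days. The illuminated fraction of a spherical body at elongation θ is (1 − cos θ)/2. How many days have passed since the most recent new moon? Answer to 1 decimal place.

11.2 days

From f = (1 − cos θ)/2: cos θ = 1 − 2×0.86 = -0.720; arccos → 136.1°.
Before full moon the principal value applies: θ = 136.1°.
That fraction of the synodic month is 136.1/360 × 29.53 d ≈ 11.16 d.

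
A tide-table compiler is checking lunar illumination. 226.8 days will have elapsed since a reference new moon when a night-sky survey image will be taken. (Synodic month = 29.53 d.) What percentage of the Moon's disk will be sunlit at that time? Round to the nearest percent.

226.8/29.53 = 7.680 lunations, so 7 complete cycles and 20.09 d into the next.
The Moon has covered 20.09/29.53 of its cycle, so θ ≈ 360° × 20.09/29.53 = 244.9°.
With cos θ = (-0.424), the lit fraction is (1 − (-0.424))/2 ≈ 0.712, so 71%.

71%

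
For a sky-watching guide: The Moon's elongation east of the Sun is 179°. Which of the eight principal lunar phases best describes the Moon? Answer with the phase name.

The full moon sector spans roughly 158°–202°; 179° falls inside it.

full moon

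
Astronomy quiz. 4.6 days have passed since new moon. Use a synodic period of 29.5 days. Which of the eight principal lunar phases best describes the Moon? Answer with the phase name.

θ ≈ 360° × 4.6/29.5 = 56°, which falls in the waxing crescent sector.

waxing crescent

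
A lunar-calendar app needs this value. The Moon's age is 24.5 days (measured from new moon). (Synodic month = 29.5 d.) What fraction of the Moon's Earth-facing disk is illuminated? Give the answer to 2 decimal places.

Elongation θ = 360° × 24.5/29.5 ≈ 299.0°.
Illuminated fraction = (1 − cos 299.0°)/2 = (1 − 0.485)/2 ≈ 0.258.

0.26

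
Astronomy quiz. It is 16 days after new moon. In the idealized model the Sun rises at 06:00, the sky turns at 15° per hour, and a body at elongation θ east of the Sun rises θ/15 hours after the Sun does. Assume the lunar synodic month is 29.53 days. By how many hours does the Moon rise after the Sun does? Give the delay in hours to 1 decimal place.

Elongation θ = 360° × 16/29.53 ≈ 195.1°.
Delay after the Sun = 195.1° / (15°/h) ≈ 13.00 h.
So the Moon rises 13.00 h after the Sun.

13.0 h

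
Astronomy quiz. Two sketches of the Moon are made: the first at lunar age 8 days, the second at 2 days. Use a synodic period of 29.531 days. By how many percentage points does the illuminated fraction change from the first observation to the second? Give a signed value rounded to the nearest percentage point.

-52 pp

First observation: θ = 360°·8/29.531 = 97.5°, so f = 0.565.
Second observation: θ = 24.4°, f = 0.045.
Δf = 0.045 − 0.565 = -0.521, i.e. -52 pp.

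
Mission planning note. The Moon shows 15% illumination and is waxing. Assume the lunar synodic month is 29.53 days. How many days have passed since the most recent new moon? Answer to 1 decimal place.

From f = (1 − cos θ)/2: cos θ = 1 − 2×0.15 = 0.700; arccos → 45.6°.
The Moon is waxing (0°–180°), so θ = 45.6° directly.
That fraction of the synodic month is 45.6/360 × 29.53 d ≈ 3.74 d.

3.7 days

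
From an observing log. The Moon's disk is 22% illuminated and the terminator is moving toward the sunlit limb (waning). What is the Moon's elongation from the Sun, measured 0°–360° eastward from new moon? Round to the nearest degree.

304°

cos θ = 1 − 2f = 0.560, giving a principal value of 55.9°.
A waning Moon lies in 180°–360°, so θ = 360° − 55.9° = 304.1°.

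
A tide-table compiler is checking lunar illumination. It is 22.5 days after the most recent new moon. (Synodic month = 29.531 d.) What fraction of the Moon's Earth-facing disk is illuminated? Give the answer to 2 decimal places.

Elongation θ = 360° × 22.5/29.531 ≈ 274.3°.
With cos θ = 0.075, the lit fraction is (1 − 0.075)/2 ≈ 0.463.

0.46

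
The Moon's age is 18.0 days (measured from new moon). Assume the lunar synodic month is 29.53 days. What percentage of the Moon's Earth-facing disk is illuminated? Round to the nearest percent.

Phase angle: θ = 360°·(18.0 d)/(29.53 d) = 219.4°.
With cos θ = (-0.772), the lit fraction is (1 − (-0.772))/2 ≈ 0.886, so 89%.

89%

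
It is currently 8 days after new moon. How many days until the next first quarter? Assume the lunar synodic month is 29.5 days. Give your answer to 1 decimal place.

28.9 days

First quarter occurs at elongation 90°, i.e. at age 29.5 × 90/360 = 7.375 d.
This lunation's first quarter (7.375 d) has passed, so add one period: 36.875 − 8 = 28.875 days.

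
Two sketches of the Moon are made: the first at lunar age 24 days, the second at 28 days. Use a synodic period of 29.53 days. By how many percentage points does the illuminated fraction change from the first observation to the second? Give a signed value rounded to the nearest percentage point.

First observation: θ = 360°·24/29.53 = 292.6°, so f = 0.308.
Second observation: θ = 341.3°, f = 0.026.
Δf = 0.026 − 0.308 = -0.282, i.e. -28 pp.

-28 pp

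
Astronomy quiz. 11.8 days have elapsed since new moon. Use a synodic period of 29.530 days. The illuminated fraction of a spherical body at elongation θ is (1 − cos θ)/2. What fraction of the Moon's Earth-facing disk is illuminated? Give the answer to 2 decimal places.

0.90

Phase angle: θ = 360°·(11.8 d)/(29.530 d) = 143.9°.
With cos θ = (-0.808), the lit fraction is (1 − (-0.808))/2 ≈ 0.904.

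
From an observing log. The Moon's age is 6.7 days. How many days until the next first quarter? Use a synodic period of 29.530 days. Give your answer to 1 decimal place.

First quarter occurs at elongation 90°, i.e. at age 29.530 × 90/360 = 7.383 d.
That is 7.383 − 6.7 = 0.683 days ahead.

0.7 days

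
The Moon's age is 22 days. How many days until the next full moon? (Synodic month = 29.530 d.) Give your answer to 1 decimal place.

22.3 days

Full moon occurs at elongation 180°, i.e. at age 29.530 × 180/360 = 14.765 d.
This lunation's full moon (14.765 d) has passed, so add one period: 44.295 − 22 = 22.295 days.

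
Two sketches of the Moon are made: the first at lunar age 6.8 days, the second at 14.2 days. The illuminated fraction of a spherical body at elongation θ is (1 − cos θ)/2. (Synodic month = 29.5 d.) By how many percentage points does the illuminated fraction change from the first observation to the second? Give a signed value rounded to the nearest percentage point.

θ₁ = 360° × 6.8/29.5 = 83.0°, f₁ = (1 − cos θ₁)/2 = 0.439.
θ₂ = 360° × 14.2/29.5 = 173.3°, f₂ = (1 − cos θ₂)/2 = 0.997.
Change = f₂ − f₁ = +0.558 → +56 percentage points.

+56 pp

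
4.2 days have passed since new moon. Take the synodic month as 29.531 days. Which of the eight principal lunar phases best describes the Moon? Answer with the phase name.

At 4.2/29.531 of the cycle, θ ≈ 51° — the waxing crescent range.

waxing crescent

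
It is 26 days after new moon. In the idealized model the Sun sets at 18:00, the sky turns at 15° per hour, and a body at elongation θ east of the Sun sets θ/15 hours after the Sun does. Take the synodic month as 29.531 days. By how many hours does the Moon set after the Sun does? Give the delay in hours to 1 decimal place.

21.1 h

Phase angle: θ = 360°·(26 d)/(29.531 d) = 317.0°.
The Moon trails the Sun by θ/15 = 317.0/15 ≈ 21.13 hours.
So the Moon sets 21.13 h after the Sun.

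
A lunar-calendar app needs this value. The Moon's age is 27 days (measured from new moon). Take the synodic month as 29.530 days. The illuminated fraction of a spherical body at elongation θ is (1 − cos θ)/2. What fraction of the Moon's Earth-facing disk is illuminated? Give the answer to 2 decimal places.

Elongation θ = 360° × 27/29.530 ≈ 329.2°.
Illuminated fraction = (1 − cos 329.2°)/2 = (1 − 0.859)/2 ≈ 0.071.

0.07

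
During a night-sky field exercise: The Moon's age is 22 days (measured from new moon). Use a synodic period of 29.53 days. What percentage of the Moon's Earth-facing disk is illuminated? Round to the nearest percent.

Phase angle: θ = 360°·(22 d)/(29.53 d) = 268.2°.
cos 268.2° = (-0.031), so f = (1 − (-0.031))/2 = 0.516, so 52%.

52%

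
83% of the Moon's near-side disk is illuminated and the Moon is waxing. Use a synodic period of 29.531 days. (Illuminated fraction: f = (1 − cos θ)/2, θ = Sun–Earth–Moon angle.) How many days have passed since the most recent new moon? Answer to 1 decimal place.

10.8 days

Invert f = (1 − cos θ)/2 to get cos θ = 1 − 2(0.83) = -0.660, hence θ₀ = arccos -0.660 = 131.3°.
Before full moon the principal value applies: θ = 131.3°.
At 360°/29.531 d per day, 131.3° corresponds to 10.77 days.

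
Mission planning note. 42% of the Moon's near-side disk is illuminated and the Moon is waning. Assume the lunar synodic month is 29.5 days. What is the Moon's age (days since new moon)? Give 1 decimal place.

22.9 days

Invert f = (1 − cos θ)/2 to get cos θ = 1 − 2(0.42) = 0.160, hence θ₀ = arccos 0.160 = 80.8°.
Waning ⇒ past full, so θ = 360° − 80.8° = 279.2°.
At 360°/29.5 d per day, 279.2° corresponds to 22.88 days.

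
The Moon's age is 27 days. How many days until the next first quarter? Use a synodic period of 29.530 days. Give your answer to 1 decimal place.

9.9 days

First quarter occurs at elongation 90°, i.e. at age 29.530 × 90/360 = 7.383 d.
This lunation's first quarter (7.383 d) has passed, so add one period: 36.913 − 27 = 9.913 days.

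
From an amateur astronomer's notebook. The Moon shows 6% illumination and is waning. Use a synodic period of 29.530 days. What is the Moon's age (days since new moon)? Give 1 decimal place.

27.2 days

Invert f = (1 − cos θ)/2 to get cos θ = 1 − 2(0.06) = 0.880, hence θ₀ = arccos 0.880 = 28.4°.
A waning Moon lies in 180°–360°, so θ = 360° − 28.4° = 331.6°.
At 360°/29.530 d per day, 331.6° corresponds to 27.20 days.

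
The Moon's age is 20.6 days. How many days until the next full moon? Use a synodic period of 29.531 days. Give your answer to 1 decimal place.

23.7 days

Full moon is 0.5 of the way through the cycle: age 0.5 × 29.531 = 14.765 d.
Already past this cycle's full moon; the next is at 14.765 + 29.531 = 44.296 d, so 44.296 − 20.6 = 23.696 days.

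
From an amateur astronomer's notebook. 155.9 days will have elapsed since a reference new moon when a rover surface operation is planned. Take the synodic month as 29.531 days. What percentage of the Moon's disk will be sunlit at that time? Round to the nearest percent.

155.9/29.531 = 5.279 lunations, so 5 complete cycles and 8.25 d into the next.
Phase angle: θ = 360°·(8.25 d)/(29.531 d) = 100.5°.
cos 100.5° = (-0.182), so f = (1 − (-0.182))/2 = 0.591, so 59%.

59%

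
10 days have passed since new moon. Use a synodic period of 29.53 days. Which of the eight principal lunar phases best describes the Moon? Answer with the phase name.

At 10/29.53 of the cycle, θ ≈ 122° — the waxing gibbous range.

waxing gibbous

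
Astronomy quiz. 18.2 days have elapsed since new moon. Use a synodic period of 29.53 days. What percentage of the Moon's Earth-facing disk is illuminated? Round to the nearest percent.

87%

Phase angle: θ = 360°·(18.2 d)/(29.53 d) = 221.9°.
With cos θ = (-0.745), the lit fraction is (1 − (-0.745))/2 ≈ 0.872, so 87%.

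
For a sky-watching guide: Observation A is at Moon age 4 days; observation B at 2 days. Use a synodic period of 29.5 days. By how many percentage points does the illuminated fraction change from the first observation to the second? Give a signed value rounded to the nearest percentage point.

-13 percentage points

θ₁ = 360° × 4/29.5 = 48.8°, f₁ = (1 − cos θ₁)/2 = 0.171.
θ₂ = 360° × 2/29.5 = 24.4°, f₂ = (1 − cos θ₂)/2 = 0.045.
Change = f₂ − f₁ = -0.126 → -13 percentage points.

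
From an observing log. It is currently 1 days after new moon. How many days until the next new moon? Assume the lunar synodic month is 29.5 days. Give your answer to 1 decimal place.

28.5 days

The next new moon completes the synodic month: 29.5 − 1 = 28.500 days.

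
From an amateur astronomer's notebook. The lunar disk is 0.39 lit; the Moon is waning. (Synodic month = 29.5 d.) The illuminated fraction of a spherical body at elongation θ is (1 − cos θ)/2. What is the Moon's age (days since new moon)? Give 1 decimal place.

23.2 days

cos θ = 1 − 2f = 0.220, giving a principal value of 77.3°.
Since the Moon is past full (waning), take the reflex angle: θ = 360° − 77.3° = 282.7°.
At 360°/29.5 d per day, 282.7° corresponds to 23.17 days.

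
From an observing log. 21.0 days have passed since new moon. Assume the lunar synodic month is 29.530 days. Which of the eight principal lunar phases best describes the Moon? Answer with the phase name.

At 21.0/29.530 of the cycle, θ ≈ 256° — the last quarter range.

last quarter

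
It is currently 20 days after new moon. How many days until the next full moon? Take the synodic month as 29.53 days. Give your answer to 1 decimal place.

24.3 days

Full moon occurs at elongation 180°, i.e. at age 29.53 × 180/360 = 14.765 d.
Already past this cycle's full moon; the next is at 14.765 + 29.53 = 44.295 d, so 44.295 − 20 = 24.295 days.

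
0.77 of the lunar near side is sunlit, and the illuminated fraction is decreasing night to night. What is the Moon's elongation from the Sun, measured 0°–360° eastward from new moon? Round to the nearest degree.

237°

Invert f = (1 − cos θ)/2 to get cos θ = 1 − 2(0.77) = -0.540, hence θ₀ = arccos -0.540 = 122.7°.
Since the Moon is past full (waning), take the reflex angle: θ = 360° − 122.7° = 237.3°.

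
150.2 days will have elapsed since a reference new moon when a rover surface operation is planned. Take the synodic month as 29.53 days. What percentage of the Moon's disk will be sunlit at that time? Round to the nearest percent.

Reduce mod P: 150.2 − 5×29.53 = 2.55 d into the current lunation.
The Moon has covered 2.55/29.53 of its cycle, so θ ≈ 360° × 2.55/29.53 = 31.1°.
Illuminated fraction = (1 − cos 31.1°)/2 = (1 − 0.856)/2 ≈ 0.072, so 7%.

7%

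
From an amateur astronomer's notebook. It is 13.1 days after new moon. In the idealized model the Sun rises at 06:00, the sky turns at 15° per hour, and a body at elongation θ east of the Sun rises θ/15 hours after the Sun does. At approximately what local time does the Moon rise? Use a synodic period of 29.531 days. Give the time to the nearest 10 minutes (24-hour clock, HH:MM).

Elongation θ = 360° × 13.1/29.531 ≈ 159.7°.
The Moon trails the Sun by θ/15 = 159.7/15 ≈ 10.65 hours.
06:00 + 10.646 h ≈ 16:39 → 16:40 to the nearest ten minutes.

16:40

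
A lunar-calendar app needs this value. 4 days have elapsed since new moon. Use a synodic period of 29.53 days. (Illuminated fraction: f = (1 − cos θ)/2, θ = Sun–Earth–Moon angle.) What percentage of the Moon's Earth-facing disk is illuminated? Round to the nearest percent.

The Moon has covered 4/29.53 of its cycle, so θ ≈ 360° × 4/29.53 = 48.8°.
Illuminated fraction = (1 − cos 48.8°)/2 = (1 − 0.659)/2 ≈ 0.170, so 17%.

17%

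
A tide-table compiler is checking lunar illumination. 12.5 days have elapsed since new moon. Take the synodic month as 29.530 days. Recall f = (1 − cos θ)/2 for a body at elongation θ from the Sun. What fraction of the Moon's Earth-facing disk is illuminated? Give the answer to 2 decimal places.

The Moon has covered 12.5/29.530 of its cycle, so θ ≈ 360° × 12.5/29.530 = 152.4°.
Illuminated fraction = (1 − cos 152.4°)/2 = (1 − (-0.886))/2 ≈ 0.943.

0.94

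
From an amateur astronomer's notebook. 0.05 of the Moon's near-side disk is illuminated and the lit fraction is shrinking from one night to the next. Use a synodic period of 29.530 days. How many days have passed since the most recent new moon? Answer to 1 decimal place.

From f = (1 − cos θ)/2: cos θ = 1 − 2×0.05 = 0.900; arccos → 25.8°.
Waning ⇒ past full, so θ = 360° − 25.8° = 334.2°.
That fraction of the synodic month is 334.2/360 × 29.530 d ≈ 27.41 d.

27.4 days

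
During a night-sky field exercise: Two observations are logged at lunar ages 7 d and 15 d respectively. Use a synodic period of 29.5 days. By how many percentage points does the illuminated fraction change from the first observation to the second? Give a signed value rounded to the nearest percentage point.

+54 pp

First observation: θ = 360°·7/29.5 = 85.4°, so f = 0.460.
Second observation: θ = 183.1°, f = 0.999.
Δf = 0.999 − 0.460 = +0.539, i.e. +54 pp.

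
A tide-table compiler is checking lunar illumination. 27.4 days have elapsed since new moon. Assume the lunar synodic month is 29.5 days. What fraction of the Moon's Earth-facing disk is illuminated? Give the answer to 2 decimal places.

Phase angle: θ = 360°·(27.4 d)/(29.5 d) = 334.4°.
With cos θ = 0.902, the lit fraction is (1 − 0.902)/2 ≈ 0.049.

0.05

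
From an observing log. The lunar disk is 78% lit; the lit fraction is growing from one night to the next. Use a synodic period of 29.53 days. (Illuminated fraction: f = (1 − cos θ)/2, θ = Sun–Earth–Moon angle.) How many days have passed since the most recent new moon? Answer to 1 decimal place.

10.2 days

cos θ = 1 − 2f = -0.560, giving a principal value of 124.1°.
The Moon is waxing (0°–180°), so θ = 124.1° directly.
Age = 29.53 × 124.1°/360° ≈ 10.18 days.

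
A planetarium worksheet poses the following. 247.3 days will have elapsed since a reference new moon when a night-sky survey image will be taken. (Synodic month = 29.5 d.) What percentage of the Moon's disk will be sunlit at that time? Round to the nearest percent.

Reduce mod P: 247.3 − 8×29.5 = 11.30 d into the current lunation.
The Moon has covered 11.30/29.5 of its cycle, so θ ≈ 360° × 11.30/29.5 = 137.9°.
cos 137.9° = (-0.742), so f = (1 − (-0.742))/2 = 0.871, so 87%.

87%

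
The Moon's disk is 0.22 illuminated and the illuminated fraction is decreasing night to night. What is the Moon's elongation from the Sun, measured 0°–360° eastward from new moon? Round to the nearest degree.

From f = (1 − cos θ)/2: cos θ = 1 − 2×0.22 = 0.560; arccos → 55.9°.
Waning ⇒ past full, so θ = 360° − 55.9° = 304.1°.

304°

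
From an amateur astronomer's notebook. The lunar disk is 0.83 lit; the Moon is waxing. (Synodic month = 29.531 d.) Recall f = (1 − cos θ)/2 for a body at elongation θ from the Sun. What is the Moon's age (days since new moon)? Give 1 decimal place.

Invert f = (1 − cos θ)/2 to get cos θ = 1 − 2(0.83) = -0.660, hence θ₀ = arccos -0.660 = 131.3°.
Before full moon the principal value applies: θ = 131.3°.
Age = 29.531 × 131.3°/360° ≈ 10.77 days.

10.8 days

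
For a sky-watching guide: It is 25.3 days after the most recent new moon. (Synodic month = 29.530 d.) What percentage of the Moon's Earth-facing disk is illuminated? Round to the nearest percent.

The Moon has covered 25.3/29.530 of its cycle, so θ ≈ 360° × 25.3/29.530 = 308.4°.
cos 308.4° = 0.622, so f = (1 − 0.622)/2 = 0.189, so 19%.

19%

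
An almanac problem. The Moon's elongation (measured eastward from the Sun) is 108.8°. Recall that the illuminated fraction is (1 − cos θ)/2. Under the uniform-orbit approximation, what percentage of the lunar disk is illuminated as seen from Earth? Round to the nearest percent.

f = (1 − cos 108.8°)/2 = (1 − (-0.322))/2 ≈ 0.661, i.e. 66%.

66%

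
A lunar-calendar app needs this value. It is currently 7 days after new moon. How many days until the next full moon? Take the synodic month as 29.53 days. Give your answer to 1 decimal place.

Full moon occurs at elongation 180°, i.e. at age 29.53 × 180/360 = 14.765 d.
So 7.765 days remain (14.765 − 7).

7.8 days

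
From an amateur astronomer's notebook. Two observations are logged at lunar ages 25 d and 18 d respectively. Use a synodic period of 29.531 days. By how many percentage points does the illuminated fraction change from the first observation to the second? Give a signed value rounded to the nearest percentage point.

+67 percentage points

θ₁ = 360° × 25/29.531 = 304.8°, f₁ = (1 − cos θ₁)/2 = 0.215.
θ₂ = 360° × 18/29.531 = 219.4°, f₂ = (1 − cos θ₂)/2 = 0.886.
Change = f₂ − f₁ = +0.671 → +67 percentage points.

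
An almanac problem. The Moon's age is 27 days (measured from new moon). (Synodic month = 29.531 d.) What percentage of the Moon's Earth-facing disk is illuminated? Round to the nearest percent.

7%

Phase angle: θ = 360°·(27 d)/(29.531 d) = 329.1°.
cos 329.1° = 0.858, so f = (1 − 0.858)/2 = 0.071, so 7%.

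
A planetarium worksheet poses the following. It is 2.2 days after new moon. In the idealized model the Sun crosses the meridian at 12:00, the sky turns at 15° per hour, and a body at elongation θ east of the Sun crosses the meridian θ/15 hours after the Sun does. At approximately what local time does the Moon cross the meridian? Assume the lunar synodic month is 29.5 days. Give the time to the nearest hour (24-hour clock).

Phase angle: θ = 360°·(2.2 d)/(29.5 d) = 26.8°.
At 15° of sky rotation per hour, 26.8° corresponds to a 1.79 h lag.
12:00 + 1.79 h ≈ 13:47 → 14:00 to the nearest hour.

14:00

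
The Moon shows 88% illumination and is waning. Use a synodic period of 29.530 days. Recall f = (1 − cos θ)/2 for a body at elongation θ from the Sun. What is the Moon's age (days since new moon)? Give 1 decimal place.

cos θ = 1 − 2f = -0.760, giving a principal value of 139.5°.
A waning Moon lies in 180°–360°, so θ = 360° − 139.5° = 220.5°.
Age = 29.530 × 220.5°/360° ≈ 18.09 days.

18.1 days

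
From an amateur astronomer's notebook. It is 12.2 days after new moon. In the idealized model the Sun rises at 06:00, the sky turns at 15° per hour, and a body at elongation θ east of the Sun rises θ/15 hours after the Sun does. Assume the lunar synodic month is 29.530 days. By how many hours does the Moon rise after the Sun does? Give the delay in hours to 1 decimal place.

9.9 h

The Moon has covered 12.2/29.530 of its cycle, so θ ≈ 360° × 12.2/29.530 = 148.7°.
At 15° of sky rotation per hour, 148.7° corresponds to a 9.92 h lag.
So the Moon rises 9.92 h after the Sun.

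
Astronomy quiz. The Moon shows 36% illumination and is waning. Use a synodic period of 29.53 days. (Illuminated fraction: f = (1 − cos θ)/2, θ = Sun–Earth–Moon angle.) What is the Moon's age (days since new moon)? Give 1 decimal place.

23.5 days

From f = (1 − cos θ)/2: cos θ = 1 − 2×0.36 = 0.280; arccos → 73.7°.
Waning ⇒ past full, so θ = 360° − 73.7° = 286.3°.
At 360°/29.53 d per day, 286.3° corresponds to 23.48 days.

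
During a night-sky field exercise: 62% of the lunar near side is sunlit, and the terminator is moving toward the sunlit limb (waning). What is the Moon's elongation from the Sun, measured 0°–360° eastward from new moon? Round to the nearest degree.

From f = (1 − cos θ)/2: cos θ = 1 − 2×0.62 = -0.240; arccos → 103.9°.
Waning ⇒ past full, so θ = 360° − 103.9° = 256.1°.

256°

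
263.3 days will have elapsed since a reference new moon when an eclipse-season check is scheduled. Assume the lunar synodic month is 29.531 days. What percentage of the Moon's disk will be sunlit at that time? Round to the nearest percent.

7%

Reduce mod P: 263.3 − 8×29.531 = 27.05 d into the current lunation.
Phase angle: θ = 360°·(27.05 d)/(29.531 d) = 329.8°.
cos 329.8° = 0.864, so f = (1 − 0.864)/2 = 0.068, so 7%.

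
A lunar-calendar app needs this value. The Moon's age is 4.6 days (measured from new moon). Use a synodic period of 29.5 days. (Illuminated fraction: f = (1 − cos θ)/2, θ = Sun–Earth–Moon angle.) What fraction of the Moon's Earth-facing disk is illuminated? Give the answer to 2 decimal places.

Phase angle: θ = 360°·(4.6 d)/(29.5 d) = 56.1°.
cos 56.1° = 0.557, so f = (1 − 0.557)/2 = 0.221.

0.22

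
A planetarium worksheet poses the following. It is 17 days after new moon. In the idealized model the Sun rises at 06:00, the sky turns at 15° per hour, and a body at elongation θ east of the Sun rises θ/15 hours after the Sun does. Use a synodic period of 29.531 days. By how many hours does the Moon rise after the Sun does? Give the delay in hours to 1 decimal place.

13.8 h

Phase angle: θ = 360°·(17 d)/(29.531 d) = 207.2°.
The Moon trails the Sun by θ/15 = 207.2/15 ≈ 13.82 hours.
So the Moon rises 13.82 h after the Sun.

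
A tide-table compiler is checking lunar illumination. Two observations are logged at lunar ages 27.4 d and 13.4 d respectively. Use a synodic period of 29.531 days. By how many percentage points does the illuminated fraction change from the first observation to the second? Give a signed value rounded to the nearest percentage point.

+93 percentage points

θ₁ = 360° × 27.4/29.531 = 334.0°, f₁ = (1 − cos θ₁)/2 = 0.051.
θ₂ = 360° × 13.4/29.531 = 163.4°, f₂ = (1 − cos θ₂)/2 = 0.979.
Change = f₂ − f₁ = +0.929 → +93 percentage points.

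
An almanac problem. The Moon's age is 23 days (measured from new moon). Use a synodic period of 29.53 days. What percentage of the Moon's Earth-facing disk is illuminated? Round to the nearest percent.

The Moon has covered 23/29.53 of its cycle, so θ ≈ 360° × 23/29.53 = 280.4°.
Illuminated fraction = (1 − cos 280.4°)/2 = (1 − 0.180)/2 ≈ 0.410, so 41%.

41%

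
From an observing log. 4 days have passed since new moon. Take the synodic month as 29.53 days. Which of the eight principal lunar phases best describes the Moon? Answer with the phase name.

θ ≈ 360° × 4/29.53 = 49°, which falls in the waxing crescent sector.

waxing crescent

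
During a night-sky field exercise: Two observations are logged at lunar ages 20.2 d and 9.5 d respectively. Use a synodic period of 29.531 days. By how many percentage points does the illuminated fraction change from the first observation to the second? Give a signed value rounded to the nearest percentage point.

θ₁ = 360° × 20.2/29.531 = 246.2°, f₁ = (1 − cos θ₁)/2 = 0.701.
θ₂ = 360° × 9.5/29.531 = 115.8°, f₂ = (1 − cos θ₂)/2 = 0.718.
Change = f₂ − f₁ = +0.016 → +2 percentage points.

+2 percentage points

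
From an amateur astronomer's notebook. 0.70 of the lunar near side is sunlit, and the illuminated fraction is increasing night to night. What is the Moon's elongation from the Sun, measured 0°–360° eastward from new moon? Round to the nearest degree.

114°

From f = (1 − cos θ)/2: cos θ = 1 − 2×0.70 = -0.400; arccos → 113.6°.
Waxing ⇒ before full, so θ = 113.6°.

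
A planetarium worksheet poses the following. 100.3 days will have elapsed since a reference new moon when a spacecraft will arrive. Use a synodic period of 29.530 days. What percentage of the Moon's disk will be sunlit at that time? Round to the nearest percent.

100.3/29.530 = 3.397 lunations, so 3 complete cycles and 11.71 d into the next.
The Moon has covered 11.71/29.530 of its cycle, so θ ≈ 360° × 11.71/29.530 = 142.8°.
Illuminated fraction = (1 − cos 142.8°)/2 = (1 − (-0.796))/2 ≈ 0.898, so 90%.

90%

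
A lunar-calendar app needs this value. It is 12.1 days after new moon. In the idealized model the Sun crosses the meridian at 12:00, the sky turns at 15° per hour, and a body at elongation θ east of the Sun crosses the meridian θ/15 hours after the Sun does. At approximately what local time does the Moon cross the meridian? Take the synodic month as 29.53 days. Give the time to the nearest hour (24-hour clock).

22:00

The Moon has covered 12.1/29.53 of its cycle, so θ ≈ 360° × 12.1/29.53 = 147.5°.
The Moon trails the Sun by θ/15 = 147.5/15 ≈ 9.83 hours.
12:00 + 9.83 h ≈ 21:50 → 22:00 to the nearest hour.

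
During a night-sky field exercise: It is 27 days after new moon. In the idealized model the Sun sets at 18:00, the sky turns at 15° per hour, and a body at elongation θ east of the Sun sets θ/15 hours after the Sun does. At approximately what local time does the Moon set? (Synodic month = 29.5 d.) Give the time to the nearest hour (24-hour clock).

Elongation θ = 360° × 27/29.5 ≈ 329.5°.
Delay after the Sun = 329.5° / (15°/h) ≈ 21.97 h.
18:00 + 21.97 h ≈ 15:58 → 16:00 to the nearest hour.

16:00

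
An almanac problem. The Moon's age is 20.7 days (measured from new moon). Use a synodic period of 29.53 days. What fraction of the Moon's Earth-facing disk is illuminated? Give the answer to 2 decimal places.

The Moon has covered 20.7/29.53 of its cycle, so θ ≈ 360° × 20.7/29.53 = 252.4°.
cos 252.4° = (-0.303), so f = (1 − (-0.303))/2 = 0.652.

0.65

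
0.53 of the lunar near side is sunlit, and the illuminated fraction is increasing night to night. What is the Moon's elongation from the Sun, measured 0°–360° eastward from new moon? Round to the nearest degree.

Invert f = (1 − cos θ)/2 to get cos θ = 1 − 2(0.53) = -0.060, hence θ₀ = arccos -0.060 = 93.4°.
The Moon is waxing (0°–180°), so θ = 93.4° directly.

93°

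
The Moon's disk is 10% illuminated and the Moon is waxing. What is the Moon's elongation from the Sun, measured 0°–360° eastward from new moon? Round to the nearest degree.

Invert f = (1 − cos θ)/2 to get cos θ = 1 − 2(0.10) = 0.800, hence θ₀ = arccos 0.800 = 36.9°.
Waxing ⇒ before full, so θ = 36.9°.

37°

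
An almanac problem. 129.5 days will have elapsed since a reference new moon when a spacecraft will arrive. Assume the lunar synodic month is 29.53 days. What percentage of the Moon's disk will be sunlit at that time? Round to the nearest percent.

88%

129.5 d spans 4 complete synodic months (4 × 29.53 = 118.12 d) plus 11.38 d.
Phase angle: θ = 360°·(11.38 d)/(29.53 d) = 138.7°.
With cos θ = (-0.752), the lit fraction is (1 − (-0.752))/2 ≈ 0.876, so 88%.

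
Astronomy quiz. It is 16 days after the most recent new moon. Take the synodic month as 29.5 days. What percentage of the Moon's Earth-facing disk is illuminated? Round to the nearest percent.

Elongation θ = 360° × 16/29.5 ≈ 195.3°.
Illuminated fraction = (1 − cos 195.3°)/2 = (1 − (-0.965))/2 ≈ 0.982, so 98%.

98%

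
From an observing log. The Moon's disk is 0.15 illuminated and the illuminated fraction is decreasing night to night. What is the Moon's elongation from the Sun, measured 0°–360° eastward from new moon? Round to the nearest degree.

314°

cos θ = 1 − 2f = 0.700, giving a principal value of 45.6°.
A waning Moon lies in 180°–360°, so θ = 360° − 45.6° = 314.4°.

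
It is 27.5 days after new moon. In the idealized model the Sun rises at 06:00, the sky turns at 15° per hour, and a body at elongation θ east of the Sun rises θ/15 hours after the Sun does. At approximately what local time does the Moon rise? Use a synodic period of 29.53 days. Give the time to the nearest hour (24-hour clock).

04:00

Elongation θ = 360° × 27.5/29.53 ≈ 335.3°.
The Moon trails the Sun by θ/15 = 335.3/15 ≈ 22.35 hours.
06:00 + 22.35 h ≈ 04:21 → 04:00 to the nearest hour.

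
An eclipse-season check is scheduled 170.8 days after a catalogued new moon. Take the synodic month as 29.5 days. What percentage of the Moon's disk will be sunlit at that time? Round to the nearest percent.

38%

Reduce mod P: 170.8 − 5×29.5 = 23.30 d into the current lunation.
Phase angle: θ = 360°·(23.30 d)/(29.5 d) = 284.3°.
Illuminated fraction = (1 − cos 284.3°)/2 = (1 − 0.248)/2 ≈ 0.376, so 38%.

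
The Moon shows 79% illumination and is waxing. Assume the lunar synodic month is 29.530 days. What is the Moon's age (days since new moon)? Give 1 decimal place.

10.3 days

cos θ = 1 − 2f = -0.580, giving a principal value of 125.5°.
Before full moon the principal value applies: θ = 125.5°.
That fraction of the synodic month is 125.5/360 × 29.530 d ≈ 10.29 d.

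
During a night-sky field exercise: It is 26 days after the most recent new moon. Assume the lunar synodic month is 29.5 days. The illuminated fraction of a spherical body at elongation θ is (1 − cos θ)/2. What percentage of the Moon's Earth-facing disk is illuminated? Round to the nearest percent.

13%

Phase angle: θ = 360°·(26 d)/(29.5 d) = 317.3°.
cos 317.3° = 0.735, so f = (1 − 0.735)/2 = 0.133, so 13%.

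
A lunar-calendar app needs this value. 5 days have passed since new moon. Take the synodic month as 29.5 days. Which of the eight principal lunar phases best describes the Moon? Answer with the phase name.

At 5/29.5 of the cycle, θ ≈ 61° — the waxing crescent range.

waxing crescent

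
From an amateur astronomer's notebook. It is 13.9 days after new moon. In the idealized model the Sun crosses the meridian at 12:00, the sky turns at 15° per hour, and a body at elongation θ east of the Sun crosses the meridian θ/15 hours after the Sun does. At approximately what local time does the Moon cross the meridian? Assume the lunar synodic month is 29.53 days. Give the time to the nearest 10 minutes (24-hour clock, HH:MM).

Phase angle: θ = 360°·(13.9 d)/(29.53 d) = 169.5°.
At 15° of sky rotation per hour, 169.5° corresponds to a 11.30 h lag.
12:00 + 11.297 h ≈ 23:18 → 23:20 to the nearest ten minutes.

23:20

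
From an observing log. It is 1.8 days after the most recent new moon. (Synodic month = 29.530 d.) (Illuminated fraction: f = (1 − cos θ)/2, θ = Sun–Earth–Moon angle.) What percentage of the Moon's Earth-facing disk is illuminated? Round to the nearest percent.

Elongation θ = 360° × 1.8/29.530 ≈ 21.9°.
cos 21.9° = 0.928, so f = (1 − 0.928)/2 = 0.036, so 4%.

4%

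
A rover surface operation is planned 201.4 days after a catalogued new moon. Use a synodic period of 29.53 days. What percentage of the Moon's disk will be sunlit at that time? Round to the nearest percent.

Reduce mod P: 201.4 − 6×29.53 = 24.22 d into the current lunation.
Elongation θ = 360° × 24.22/29.53 ≈ 295.3°.
cos 295.3° = 0.427, so f = (1 − 0.427)/2 = 0.287, so 29%.

29%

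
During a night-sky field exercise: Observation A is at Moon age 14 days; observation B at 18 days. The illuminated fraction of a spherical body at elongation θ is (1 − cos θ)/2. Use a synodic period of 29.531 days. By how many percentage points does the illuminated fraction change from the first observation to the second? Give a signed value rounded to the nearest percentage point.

-11 pp

First observation: θ = 360°·14/29.531 = 170.7°, so f = 0.993.
Second observation: θ = 219.4°, f = 0.886.
Δf = 0.886 − 0.993 = -0.107, i.e. -11 pp.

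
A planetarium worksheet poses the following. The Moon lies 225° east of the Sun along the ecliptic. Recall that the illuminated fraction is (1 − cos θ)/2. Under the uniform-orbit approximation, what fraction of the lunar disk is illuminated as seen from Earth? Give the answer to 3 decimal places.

0.854

cos 225° = (-0.707), so f = (1 − (-0.707))/2 = 0.854.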